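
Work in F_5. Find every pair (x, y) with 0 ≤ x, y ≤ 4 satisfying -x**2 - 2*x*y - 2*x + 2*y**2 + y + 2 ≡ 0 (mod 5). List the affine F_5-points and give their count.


Affine F_5-points: {(0, 1), (1, 1), (1, 2), (3, 2), (3, 3), (4, 3)}; count = 6.

For each of the 25 pairs (x, y) ∈ F_5², evaluate f(x, y) mod 5. Record the zeros.
  x = 0: [0↦2, 1↦0, 2↦2, 3↦3, 4↦3]  zeros at y ∈ {1}
  x = 1: [0↦4, 1↦0, 2↦0, 3↦4, 4↦2]  zeros at y ∈ {1, 2}
  x = 2: [0↦4, 1↦3, 2↦1, 3↦3, 4↦4]  zeros at y ∈ ∅
  x = 3: [0↦2, 1↦4, 2↦0, 3↦0, 4↦4]  zeros at y ∈ {2, 3}
  x = 4: [0↦3, 1↦3, 2↦2, 3↦0, 4↦2]  zeros at y ∈ {3}
Collecting zeros: affine points = {(0, 1), (1, 1), (1, 2), (3, 2), (3, 3), (4, 3)}.
Total count |C(F_5)_aff| = 6.


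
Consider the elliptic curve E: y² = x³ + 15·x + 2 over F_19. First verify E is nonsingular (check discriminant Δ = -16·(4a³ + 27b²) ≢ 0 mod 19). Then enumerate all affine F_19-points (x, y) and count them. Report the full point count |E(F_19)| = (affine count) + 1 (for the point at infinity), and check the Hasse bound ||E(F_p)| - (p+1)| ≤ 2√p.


Affine points = {(3, 6), (3, 13), (6, 2), (6, 17), (8, 8), (8, 11), (9, 7), (9, 12), (11, 4), (11, 15), (13, 0), (14, 7), (14, 12), (15, 7), (15, 12), (16, 5), (16, 14), (18, 9), (18, 10)}; affine count = 19; |E(F_19)| = 20.

Discriminant check: Δ ∝ 4a³ + 27b² = 4·15³ + 27·2² = 4·3375 + 27·4 ≡ 4 (mod 19). Nonzero ⇒ E is nonsingular.
For each x ∈ F_19, compute rhs = x³ + 15·x + 2 mod 19, then count y ∈ F_19 with y² ≡ rhs.
  x = 0: rhs = 2, matching y values: none (0 points).
  x = 1: rhs = 18, matching y values: none (0 points).
  x = 2: rhs = 2, matching y values: none (0 points).
  x = 3: rhs = 17, matching y values: 6, 13 (2 points).
  x = 4: rhs = 12, matching y values: none (0 points).
  x = 5: rhs = 12, matching y values: none (0 points).
  x = 6: rhs = 4, matching y values: 2, 17 (2 points).
  x = 7: rhs = 13, matching y values: none (0 points).
  x = 8: rhs = 7, matching y values: 8, 11 (2 points).
  x = 9: rhs = 11, matching y values: 7, 12 (2 points).
  x = 10: rhs = 12, matching y values: none (0 points).
  x = 11: rhs = 16, matching y values: 4, 15 (2 points).
  x = 12: rhs = 10, matching y values: none (0 points).
  x = 13: rhs = 0, matching y values: 0 (1 points).
  x = 14: rhs = 11, matching y values: 7, 12 (2 points).
  x = 15: rhs = 11, matching y values: 7, 12 (2 points).
  x = 16: rhs = 6, matching y values: 5, 14 (2 points).
  x = 17: rhs = 2, matching y values: none (0 points).
  x = 18: rhs = 5, matching y values: 9, 10 (2 points).
Total affine count: 19.
Full point count |E(F_19)| = 19 + 1 = 20.
Hasse bound: |20 − (19+1)| = |0| = 0 ≤ 2√19 ≈ 8.7178 ✓.


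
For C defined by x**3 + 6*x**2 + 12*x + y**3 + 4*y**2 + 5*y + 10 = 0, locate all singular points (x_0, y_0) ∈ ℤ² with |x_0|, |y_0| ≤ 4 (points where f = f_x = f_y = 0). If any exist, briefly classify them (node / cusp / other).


Singular points: {(-2, -1)}; classification: cusp.

Compute partial derivatives:
  f_x = 3*x**2 + 12*x + 12.
  f_y = 3*y**2 + 8*y + 5.
Scan x_0 ∈ {−4, ..., 4}. For each x_0, f_y(x_0, y) is a polynomial in y; find its integer roots y ∈ {−4, ..., 4}, then test f_x and f at those candidates.
  x = -4: f_y(-4, y) = 3*y**2 + 8*y + 5; vanishes at y ∈ {-1}. (-4, -1): f_x = 12 ≠ 0.
  x = -3: f_y(-3, y) = 3*y**2 + 8*y + 5; vanishes at y ∈ {-1}. (-3, -1): f_x = 3 ≠ 0.
  x = -2: f_y(-2, y) = 3*y**2 + 8*y + 5; vanishes at y ∈ {-1}. (-2, -1): f_x = 0, f = 0 — SINGULAR.
  x = -1: f_y(-1, y) = 3*y**2 + 8*y + 5; vanishes at y ∈ {-1}. (-1, -1): f_x = 3 ≠ 0.
  x = 0: f_y(0, y) = 3*y**2 + 8*y + 5; vanishes at y ∈ {-1}. (0, -1): f_x = 12 ≠ 0.
  x = 1: f_y(1, y) = 3*y**2 + 8*y + 5; vanishes at y ∈ {-1}. (1, -1): f_x = 27 ≠ 0.
  x = 2: f_y(2, y) = 3*y**2 + 8*y + 5; vanishes at y ∈ {-1}. (2, -1): f_x = 48 ≠ 0.
  x = 3: f_y(3, y) = 3*y**2 + 8*y + 5; vanishes at y ∈ {-1}. (3, -1): f_x = 75 ≠ 0.
  x = 4: f_y(4, y) = 3*y**2 + 8*y + 5; vanishes at y ∈ {-1}. (4, -1): f_x = 108 ≠ 0.
Only singular point on the grid: (-2, -1).
Classify: substitute x = -2 + u, y = -1 + v and expand: f = u**3 + v**3 + v**2.
No constant or linear terms (consistent with a singular point). Quadratic part: v**2. Cubic part: u**3 + v**3.
The quadratic part v**2 is a perfect square, so there is a single (double) tangent line v = 0, i.e. y = -1. Restricting the cubic part to that line (v = 0) leaves u**3 ≠ 0, so f is not divisible by v and the branch is v² ≈ -u**3 to lowest order — this is a cusp.
Classification: cusp.


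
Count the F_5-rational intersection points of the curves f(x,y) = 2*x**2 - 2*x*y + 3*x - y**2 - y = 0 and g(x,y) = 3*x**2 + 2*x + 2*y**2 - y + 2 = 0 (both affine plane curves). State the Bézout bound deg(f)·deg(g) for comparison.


Common zeros: {(0, 4)}; count = 1; Bézout bound = 4.

deg(f) = 2, deg(g) = 2, so Bézout bound = 4.
Scan x ∈ F_5. For each x, list the y ∈ F_5 with f(x, y) ≡ 0 and those with g(x, y) ≡ 0 (mod 5); the common zeros in that column are the intersection.
  x = 0: f ≡ 0 at y ∈ {0, 4}; g ≡ 0 at y ∈ {4}; common: {4}.
  x = 1: f ≡ 0 at y ∈ {0, 2}; g ≡ 0 at y ∈ {4}; common: ∅.
  x = 2: f ≡ 0 at y ∈ {2, 3}; g ≡ 0 at y ∈ ∅; common: ∅.
  x = 3: f ≡ 0 at y ∈ ∅; g ≡ 0 at y ∈ {0, 3}; common: ∅.
  x = 4: f ≡ 0 at y ∈ ∅; g ≡ 0 at y ∈ ∅; common: ∅.
Collecting: common zeros = {(0, 4)}, so the count is 1.
Comparison with the Bézout bound: 1 ≤ 4 = deg(f)·deg(g), as expected for curves with no common component (the affine F_5-count falls short of the bound because intersections may lie at infinity, over extension fields, or carry multiplicity).


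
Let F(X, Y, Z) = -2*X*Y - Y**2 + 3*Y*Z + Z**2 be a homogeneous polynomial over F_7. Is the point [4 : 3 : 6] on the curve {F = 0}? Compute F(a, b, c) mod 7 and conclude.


F(4,3,6) ≡ 1 (mod 7); P is NOT on the curve.

Evaluate F(4, 3, 6) term-by-term (mod 7).
  -2*X*Y ↦ -2·4·3·1 = -24
  -Y**2 ↦ -1·1·9·1 = -9
  3*Y*Z ↦ 3·1·3·6 = 54
  Z**2 ↦ 1·1·1·36 = 36
Sum: F(4, 3, 6) = (-24) + (-9) + (54) + (36) = 57.
Reducing mod 7: 57 ≡ 1 (mod 7).
Since F(a, b, c) ≡ 1 ≠ 0 (mod 7), P does NOT lie on the curve.


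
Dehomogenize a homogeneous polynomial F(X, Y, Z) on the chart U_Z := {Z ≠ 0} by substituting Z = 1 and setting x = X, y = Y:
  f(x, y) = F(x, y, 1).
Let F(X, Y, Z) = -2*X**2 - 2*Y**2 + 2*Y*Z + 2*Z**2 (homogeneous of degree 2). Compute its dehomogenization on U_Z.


f(x, y) = -2*x**2 - 2*y**2 + 2*y + 2

On U_Z we set Z = 1. Each monomial c·X^i·Y^j·Z^k in F becomes c·x^i·y^j·1^k = c·x^i·y^j.
Substituting Z = 1: F(X, Y, 1) = -2*x**2 - 2*y**2 + 2*y + 2.
Note: deg(f) ≤ deg(F) = 2; strict inequality happens when F is divisible by Z (lost terms).


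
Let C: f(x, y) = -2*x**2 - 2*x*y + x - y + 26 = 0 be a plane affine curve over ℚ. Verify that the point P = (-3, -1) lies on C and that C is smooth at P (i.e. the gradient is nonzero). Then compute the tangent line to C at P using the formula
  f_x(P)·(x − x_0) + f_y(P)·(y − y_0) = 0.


Tangent line at P: 15*x + 5*y + 50 = 0.

Step 1: f(-3, -1) = 0, so P lies on C.
Step 2: partial derivatives
  f_x(x, y) = -4*x - 2*y + 1, f_y(x, y) = -2*x - 1.
  f_x(P) = 15, f_y(P) = 5 (gradient nonzero, so P is smooth).
Step 3: tangent line at P: 15·(x − -3) + 5·(y − -1) = 0.
Expanding: 15*x + 5*y + 50 = 0.


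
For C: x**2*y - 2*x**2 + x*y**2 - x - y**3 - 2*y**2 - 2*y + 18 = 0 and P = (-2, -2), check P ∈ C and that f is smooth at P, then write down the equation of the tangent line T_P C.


Tangent line at P: 19*x + 6*y + 50 = 0.

Step 1: f(-2, -2) = 0, so P lies on C.
Step 2: partial derivatives
  f_x(x, y) = 2*x*y - 4*x + y**2 - 1, f_y(x, y) = x**2 + 2*x*y - 3*y**2 - 4*y - 2.
  f_x(P) = 19, f_y(P) = 6 (gradient nonzero, so P is smooth).
Step 3: tangent line at P: 19·(x − -2) + 6·(y − -2) = 0.
Expanding: 19*x + 6*y + 50 = 0.


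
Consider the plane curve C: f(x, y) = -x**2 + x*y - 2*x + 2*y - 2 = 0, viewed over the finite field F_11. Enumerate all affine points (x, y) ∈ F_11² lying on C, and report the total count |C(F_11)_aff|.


Affine F_11-points: {(0, 1), (1, 9), (2, 8), (3, 10), (4, 8), (5, 10), (6, 9), (7, 6), (8, 6), (10, 1)}; count = 10.

For each of the 121 pairs (x, y) ∈ F_11², evaluate f(x, y) mod 11. Record the zeros.
  x = 0: [0↦9, 1↦0, 2↦2, 3↦4, 4↦6, 5↦8, 6↦10, 7↦1, 8↦3, 9↦5, 10↦7]  zeros at y ∈ {1}
  x = 1: [0↦6, 1↦9, 2↦1, 3↦4, 4↦7, 5↦10, 6↦2, 7↦5, 8↦8, 9↦0, 10↦3]  zeros at y ∈ {9}
  x = 2: [0↦1, 1↦5, 2↦9, 3↦2, 4↦6, 5↦10, 6↦3, 7↦7, 8↦0, 9↦4, 10↦8]  zeros at y ∈ {8}
  x = 3: [0↦5, 1↦10, 2↦4, 3↦9, 4↦3, 5↦8, 6↦2, 7↦7, 8↦1, 9↦6, 10↦0]  zeros at y ∈ {10}
  x = 4: [0↦7, 1↦2, 2↦8, 3↦3, 4↦9, 5↦4, 6↦10, 7↦5, 8↦0, 9↦6, 10↦1]  zeros at y ∈ {8}
  x = 5: [0↦7, 1↦3, 2↦10, 3↦6, 4↦2, 5↦9, 6↦5, 7↦1, 8↦8, 9↦4, 10↦0]  zeros at y ∈ {10}
  x = 6: [0↦5, 1↦2, 2↦10, 3↦7, 4↦4, 5↦1, 6↦9, 7↦6, 8↦3, 9↦0, 10↦8]  zeros at y ∈ {9}
  x = 7: [0↦1, 1↦10, 2↦8, 3↦6, 4↦4, 5↦2, 6↦0, 7↦9, 8↦7, 9↦5, 10↦3]  zeros at y ∈ {6}
  x = 8: [0↦6, 1↦5, 2↦4, 3↦3, 4↦2, 5↦1, 6↦0, 7↦10, 8↦9, 9↦8, 10↦7]  zeros at y ∈ {6}
  x = 9: [0↦9, 1↦9, 2↦9, 3↦9, 4↦9, 5↦9, 6↦9, 7↦9, 8↦9, 9↦9, 10↦9]  zeros at y ∈ ∅
  x = 10: [0↦10, 1↦0, 2↦1, 3↦2, 4↦3, 5↦4, 6↦5, 7↦6, 8↦7, 9↦8, 10↦9]  zeros at y ∈ {1}
Collecting zeros: affine points = {(0, 1), (1, 9), (2, 8), (3, 10), (4, 8), (5, 10), (6, 9), (7, 6), (8, 6), (10, 1)}.
Total count |C(F_11)_aff| = 10.


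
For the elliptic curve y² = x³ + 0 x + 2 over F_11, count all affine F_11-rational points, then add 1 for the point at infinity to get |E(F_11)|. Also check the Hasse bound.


Affine points = {(1, 5), (1, 6), (4, 0), (6, 3), (6, 8), (7, 2), (7, 9), (9, 4), (9, 7), (10, 1), (10, 10)}; affine count = 11; |E(F_11)| = 12.

Discriminant check: Δ ∝ 4a³ + 27b² = 4·0³ + 27·2² = 4·0 + 27·4 ≡ 9 (mod 11). Nonzero ⇒ E is nonsingular.
For each x ∈ F_11, compute rhs = x³ + 0·x + 2 mod 11, then count y ∈ F_11 with y² ≡ rhs.
  x = 0: rhs = 2, matching y values: none (0 points).
  x = 1: rhs = 3, matching y values: 5, 6 (2 points).
  x = 2: rhs = 10, matching y values: none (0 points).
  x = 3: rhs = 7, matching y values: none (0 points).
  x = 4: rhs = 0, matching y values: 0 (1 points).
  x = 5: rhs = 6, matching y values: none (0 points).
  x = 6: rhs = 9, matching y values: 3, 8 (2 points).
  x = 7: rhs = 4, matching y values: 2, 9 (2 points).
  x = 8: rhs = 8, matching y values: none (0 points).
  x = 9: rhs = 5, matching y values: 4, 7 (2 points).
  x = 10: rhs = 1, matching y values: 1, 10 (2 points).
Total affine count: 11.
Full point count |E(F_11)| = 11 + 1 = 12.
Hasse bound: |12 − (11+1)| = |0| = 0 ≤ 2√11 ≈ 6.6332 ✓.


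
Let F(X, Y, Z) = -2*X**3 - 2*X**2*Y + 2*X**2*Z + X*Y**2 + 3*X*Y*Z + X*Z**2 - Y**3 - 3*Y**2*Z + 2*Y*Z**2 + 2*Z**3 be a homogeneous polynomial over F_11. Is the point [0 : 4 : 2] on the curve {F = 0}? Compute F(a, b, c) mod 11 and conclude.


F(0,4,2) ≡ 9 (mod 11); P is NOT on the curve.

Evaluate F(0, 4, 2) term-by-term (mod 11).
  -2*X**3 ↦ -2·0·1·1 = 0
  -2*X**2*Y ↦ -2·0·4·1 = 0
  2*X**2*Z ↦ 2·0·1·2 = 0
  X*Y**2 ↦ 1·0·16·1 = 0
  3*X*Y*Z ↦ 3·0·4·2 = 0
  X*Z**2 ↦ 1·0·1·4 = 0
  -Y**3 ↦ -1·1·64·1 = -64
  -3*Y**2*Z ↦ -3·1·16·2 = -96
  2*Y*Z**2 ↦ 2·1·4·4 = 32
  2*Z**3 ↦ 2·1·1·8 = 16
Sum: F(0, 4, 2) = (0) + (0) + (0) + (0) + (0) + (0) + (-64) + (-96) + (32) + (16) = -112.
Reducing mod 11: -112 ≡ 9 (mod 11).
Since F(a, b, c) ≡ 9 ≠ 0 (mod 11), P does NOT lie on the curve.


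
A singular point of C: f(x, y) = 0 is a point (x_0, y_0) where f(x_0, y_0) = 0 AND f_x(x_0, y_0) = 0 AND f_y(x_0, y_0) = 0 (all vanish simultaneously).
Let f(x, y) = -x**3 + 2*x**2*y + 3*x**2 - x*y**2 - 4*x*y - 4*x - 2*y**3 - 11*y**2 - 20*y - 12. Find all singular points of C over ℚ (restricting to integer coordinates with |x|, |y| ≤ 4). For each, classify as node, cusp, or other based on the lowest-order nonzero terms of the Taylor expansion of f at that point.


Singular points: {(0, -2)}; classification: node.

Compute partial derivatives:
  f_x = -3*x**2 + 4*x*y + 6*x - y**2 - 4*y - 4.
  f_y = 2*x**2 - 2*x*y - 4*x - 6*y**2 - 22*y - 20.
Scan x_0 ∈ {−4, ..., 4}. For each x_0, f_y(x_0, y) is a polynomial in y; find its integer roots y ∈ {−4, ..., 4}, then test f_x and f at those candidates.
  x = -4: f_y(-4, y) = -6*y**2 - 14*y + 28; no integer root y with |y| ≤ 4.
  x = -3: f_y(-3, y) = -6*y**2 - 16*y + 10; no integer root y with |y| ≤ 4.
  x = -2: f_y(-2, y) = -6*y**2 - 18*y - 4; no integer root y with |y| ≤ 4.
  x = -1: f_y(-1, y) = -6*y**2 - 20*y - 14; vanishes at y ∈ {-1}. (-1, -1): f_x = -6 ≠ 0.
  x = 0: f_y(0, y) = -6*y**2 - 22*y - 20; vanishes at y ∈ {-2}. (0, -2): f_x = 0, f = 0 — SINGULAR.
  x = 1: f_y(1, y) = -6*y**2 - 24*y - 22; no integer root y with |y| ≤ 4.
  x = 2: f_y(2, y) = -6*y**2 - 26*y - 20; vanishes at y ∈ {-1}. (2, -1): f_x = -9 ≠ 0.
  x = 3: f_y(3, y) = -6*y**2 - 28*y - 14; no integer root y with |y| ≤ 4.
  x = 4: f_y(4, y) = -6*y**2 - 30*y - 4; no integer root y with |y| ≤ 4.
Only singular point on the grid: (0, -2).
Classify: substitute x = 0 + u, y = -2 + v and expand: f = -u**3 + 2*u**2*v - u**2 - u*v**2 - 2*v**3 + v**2.
No constant or linear terms (consistent with a singular point). Quadratic part: -u**2 + v**2. Cubic part: -u**3 + 2*u**2*v - u*v**2 - 2*v**3.
The quadratic part v**2 - u**2 = (v − u)(v + u) splits into two distinct linear factors, so there are two distinct tangent lines y − -2 = ±(x − 0) — this is a node (ordinary double point).
Classification: node.


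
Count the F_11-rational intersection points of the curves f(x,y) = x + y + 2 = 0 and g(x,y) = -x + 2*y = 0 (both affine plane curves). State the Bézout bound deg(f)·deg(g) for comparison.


Common zeros: {(6, 3)}; count = 1; Bézout bound = 1.

deg(f) = 1, deg(g) = 1, so Bézout bound = 1.
Scan x ∈ F_11. For each x, list the y ∈ F_11 with f(x, y) ≡ 0 and those with g(x, y) ≡ 0 (mod 11); the common zeros in that column are the intersection.
  x = 0: f ≡ 0 at y ∈ {9}; g ≡ 0 at y ∈ {0}; common: ∅.
  x = 1: f ≡ 0 at y ∈ {8}; g ≡ 0 at y ∈ {6}; common: ∅.
  x = 2: f ≡ 0 at y ∈ {7}; g ≡ 0 at y ∈ {1}; common: ∅.
  x = 3: f ≡ 0 at y ∈ {6}; g ≡ 0 at y ∈ {7}; common: ∅.
  x = 4: f ≡ 0 at y ∈ {5}; g ≡ 0 at y ∈ {2}; common: ∅.
  x = 5: f ≡ 0 at y ∈ {4}; g ≡ 0 at y ∈ {8}; common: ∅.
  x = 6: f ≡ 0 at y ∈ {3}; g ≡ 0 at y ∈ {3}; common: {3}.
  x = 7: f ≡ 0 at y ∈ {2}; g ≡ 0 at y ∈ {9}; common: ∅.
  x = 8: f ≡ 0 at y ∈ {1}; g ≡ 0 at y ∈ {4}; common: ∅.
  x = 9: f ≡ 0 at y ∈ {0}; g ≡ 0 at y ∈ {10}; common: ∅.
  x = 10: f ≡ 0 at y ∈ {10}; g ≡ 0 at y ∈ {5}; common: ∅.
Collecting: common zeros = {(6, 3)}, so the count is 1.
Comparison with the Bézout bound: 1 ≤ 1 = deg(f)·deg(g), as expected for curves with no common component (the bound is attained).


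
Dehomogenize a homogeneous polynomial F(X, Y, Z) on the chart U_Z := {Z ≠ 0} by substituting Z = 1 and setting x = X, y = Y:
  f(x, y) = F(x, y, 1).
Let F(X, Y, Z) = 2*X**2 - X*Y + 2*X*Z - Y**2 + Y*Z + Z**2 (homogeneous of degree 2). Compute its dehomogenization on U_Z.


f(x, y) = 2*x**2 - x*y + 2*x - y**2 + y + 1

On U_Z we set Z = 1. Each monomial c·X^i·Y^j·Z^k in F becomes c·x^i·y^j·1^k = c·x^i·y^j.
Substituting Z = 1: F(X, Y, 1) = 2*x**2 - x*y + 2*x - y**2 + y + 1.
Note: deg(f) ≤ deg(F) = 2; strict inequality happens when F is divisible by Z (lost terms).


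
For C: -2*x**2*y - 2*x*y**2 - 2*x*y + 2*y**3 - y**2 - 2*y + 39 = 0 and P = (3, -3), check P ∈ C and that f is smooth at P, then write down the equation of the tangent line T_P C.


Tangent line at P: 24*x + 70*y + 138 = 0.

Step 1: f(3, -3) = 0, so P lies on C.
Step 2: partial derivatives
  f_x(x, y) = -4*x*y - 2*y**2 - 2*y, f_y(x, y) = -2*x**2 - 4*x*y - 2*x + 6*y**2 - 2*y - 2.
  f_x(P) = 24, f_y(P) = 70 (gradient nonzero, so P is smooth).
Step 3: tangent line at P: 24·(x − 3) + 70·(y − -3) = 0.
Expanding: 24*x + 70*y + 138 = 0.


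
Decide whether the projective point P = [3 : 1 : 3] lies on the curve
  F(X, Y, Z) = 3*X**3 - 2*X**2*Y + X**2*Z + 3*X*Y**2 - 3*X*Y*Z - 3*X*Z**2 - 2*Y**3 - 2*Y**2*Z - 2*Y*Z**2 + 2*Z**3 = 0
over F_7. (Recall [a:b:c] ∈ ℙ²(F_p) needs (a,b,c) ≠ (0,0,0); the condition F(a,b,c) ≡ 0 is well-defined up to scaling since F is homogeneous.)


F(3,1,3) ≡ 5 (mod 7); P is NOT on the curve.

Evaluate F(3, 1, 3) term-by-term (mod 7).
  3*X**3 ↦ 3·27·1·1 = 81
  -2*X**2*Y ↦ -2·9·1·1 = -18
  X**2*Z ↦ 1·9·1·3 = 27
  3*X*Y**2 ↦ 3·3·1·1 = 9
  -3*X*Y*Z ↦ -3·3·1·3 = -27
  -3*X*Z**2 ↦ -3·3·1·9 = -81
  -2*Y**3 ↦ -2·1·1·1 = -2
  -2*Y**2*Z ↦ -2·1·1·3 = -6
  -2*Y*Z**2 ↦ -2·1·1·9 = -18
  2*Z**3 ↦ 2·1·1·27 = 54
Sum: F(3, 1, 3) = (81) + (-18) + (27) + (9) + (-27) + (-81) + (-2) + (-6) + (-18) + (54) = 19.
Reducing mod 7: 19 ≡ 5 (mod 7).
Since F(a, b, c) ≡ 5 ≠ 0 (mod 7), P does NOT lie on the curve.


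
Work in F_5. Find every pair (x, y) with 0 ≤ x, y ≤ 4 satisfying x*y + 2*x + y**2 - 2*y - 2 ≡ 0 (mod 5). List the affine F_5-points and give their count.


Affine F_5-points: {(1, 0), (1, 1), (3, 2), (4, 4)}; count = 4.

For each of the 25 pairs (x, y) ∈ F_5², evaluate f(x, y) mod 5. Record the zeros.
  x = 0: [0↦3, 1↦2, 2↦3, 3↦1, 4↦1]  zeros at y ∈ ∅
  x = 1: [0↦0, 1↦0, 2↦2, 3↦1, 4↦2]  zeros at y ∈ {0, 1}
  x = 2: [0↦2, 1↦3, 2↦1, 3↦1, 4↦3]  zeros at y ∈ ∅
  x = 3: [0↦4, 1↦1, 2↦0, 3↦1, 4↦4]  zeros at y ∈ {2}
  x = 4: [0↦1, 1↦4, 2↦4, 3↦1, 4↦0]  zeros at y ∈ {4}
Collecting zeros: affine points = {(1, 0), (1, 1), (3, 2), (4, 4)}.
Total count |C(F_5)_aff| = 4.


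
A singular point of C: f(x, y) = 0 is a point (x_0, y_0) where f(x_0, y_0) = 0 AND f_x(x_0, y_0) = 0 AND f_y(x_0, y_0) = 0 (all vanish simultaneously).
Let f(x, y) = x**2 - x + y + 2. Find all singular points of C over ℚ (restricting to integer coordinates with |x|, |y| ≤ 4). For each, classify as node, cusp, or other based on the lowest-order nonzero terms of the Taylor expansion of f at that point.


No singular points in the scanned grid; C is smooth there.

Compute partial derivatives:
  f_x = 2*x - 1.
  f_y = 1.
f_y = 1 is a nonzero constant, so f_y never vanishes: no point (x, y) can satisfy f = f_x = f_y = 0. In particular no (x, y) ∈ {−4, ..., 4}² is singular; the curve is smooth.


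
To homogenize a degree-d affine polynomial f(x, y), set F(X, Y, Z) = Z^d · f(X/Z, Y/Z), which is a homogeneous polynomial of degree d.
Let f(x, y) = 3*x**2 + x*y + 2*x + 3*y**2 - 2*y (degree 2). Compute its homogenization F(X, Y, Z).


F(X, Y, Z) = 3*X**2 + X*Y + 2*X*Z + 3*Y**2 - 2*Y*Z

deg(f) = 2.
Substitute x = X/Z, y = Y/Z into f, then multiply by Z^2.
  monomial 3·x^2·y^0 ↦ 3·X^2·Y^0·Z^0.
  monomial 1·x^1·y^1 ↦ 1·X^1·Y^1·Z^0.
  monomial 2·x^1·y^0 ↦ 2·X^1·Y^0·Z^1.
  monomial 3·x^0·y^2 ↦ 3·X^0·Y^2·Z^0.
  monomial -2·x^0·y^1 ↦ -2·X^0·Y^1·Z^1.
Collecting: F(X, Y, Z) = 3*X**2 + X*Y + 2*X*Z + 3*Y**2 - 2*Y*Z.


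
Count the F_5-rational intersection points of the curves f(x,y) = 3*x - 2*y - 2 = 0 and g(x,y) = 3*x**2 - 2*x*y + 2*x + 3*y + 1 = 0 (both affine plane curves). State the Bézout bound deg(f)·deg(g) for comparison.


Common zeros: {(2, 2)}; count = 1; Bézout bound = 2.

deg(f) = 1, deg(g) = 2, so Bézout bound = 2.
Scan x ∈ F_5. For each x, list the y ∈ F_5 with f(x, y) ≡ 0 and those with g(x, y) ≡ 0 (mod 5); the common zeros in that column are the intersection.
  x = 0: f ≡ 0 at y ∈ {4}; g ≡ 0 at y ∈ {3}; common: ∅.
  x = 1: f ≡ 0 at y ∈ {3}; g ≡ 0 at y ∈ {4}; common: ∅.
  x = 2: f ≡ 0 at y ∈ {2}; g ≡ 0 at y ∈ {2}; common: {2}.
  x = 3: f ≡ 0 at y ∈ {1}; g ≡ 0 at y ∈ {3}; common: ∅.
  x = 4: f ≡ 0 at y ∈ {0}; g ≡ 0 at y ∈ ∅; common: ∅.
Collecting: common zeros = {(2, 2)}, so the count is 1.
Comparison with the Bézout bound: 1 ≤ 2 = deg(f)·deg(g), as expected for curves with no common component (the affine F_5-count falls short of the bound because intersections may lie at infinity, over extension fields, or carry multiplicity).


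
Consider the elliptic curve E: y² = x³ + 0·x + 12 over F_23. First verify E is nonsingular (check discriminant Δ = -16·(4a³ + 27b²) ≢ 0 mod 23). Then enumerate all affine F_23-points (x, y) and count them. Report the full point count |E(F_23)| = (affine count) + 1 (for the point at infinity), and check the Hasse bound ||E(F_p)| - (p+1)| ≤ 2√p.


Affine points = {(0, 9), (0, 14), (1, 6), (1, 17), (3, 4), (3, 19), (8, 8), (8, 15), (10, 0), (11, 3), (11, 20), (13, 1), (13, 22), (15, 11), (15, 12), (17, 7), (17, 16), (18, 5), (18, 18), (20, 10), (20, 13), (21, 2), (21, 21)}; affine count = 23; |E(F_23)| = 24.

Discriminant check: Δ ∝ 4a³ + 27b² = 4·0³ + 27·12² = 4·0 + 27·144 ≡ 1 (mod 23). Nonzero ⇒ E is nonsingular.
For each x ∈ F_23, compute rhs = x³ + 0·x + 12 mod 23, then count y ∈ F_23 with y² ≡ rhs.
  x = 0: rhs = 12, matching y values: 9, 14 (2 points).
  x = 1: rhs = 13, matching y values: 6, 17 (2 points).
  x = 2: rhs = 20, matching y values: none (0 points).
  x = 3: rhs = 16, matching y values: 4, 19 (2 points).
  x = 4: rhs = 7, matching y values: none (0 points).
  x = 5: rhs = 22, matching y values: none (0 points).
  x = 6: rhs = 21, matching y values: none (0 points).
  x = 7: rhs = 10, matching y values: none (0 points).
  x = 8: rhs = 18, matching y values: 8, 15 (2 points).
  x = 9: rhs = 5, matching y values: none (0 points).
  x = 10: rhs = 0, matching y values: 0 (1 points).
  x = 11: rhs = 9, matching y values: 3, 20 (2 points).
  x = 12: rhs = 15, matching y values: none (0 points).
  x = 13: rhs = 1, matching y values: 1, 22 (2 points).
  x = 14: rhs = 19, matching y values: none (0 points).
  x = 15: rhs = 6, matching y values: 11, 12 (2 points).
  x = 16: rhs = 14, matching y values: none (0 points).
  x = 17: rhs = 3, matching y values: 7, 16 (2 points).
  x = 18: rhs = 2, matching y values: 5, 18 (2 points).
  x = 19: rhs = 17, matching y values: none (0 points).
  x = 20: rhs = 8, matching y values: 10, 13 (2 points).
  x = 21: rhs = 4, matching y values: 2, 21 (2 points).
  x = 22: rhs = 11, matching y values: none (0 points).
Total affine count: 23.
Full point count |E(F_23)| = 23 + 1 = 24.
Hasse bound: |24 − (23+1)| = |0| = 0 ≤ 2√23 ≈ 9.5917 ✓.


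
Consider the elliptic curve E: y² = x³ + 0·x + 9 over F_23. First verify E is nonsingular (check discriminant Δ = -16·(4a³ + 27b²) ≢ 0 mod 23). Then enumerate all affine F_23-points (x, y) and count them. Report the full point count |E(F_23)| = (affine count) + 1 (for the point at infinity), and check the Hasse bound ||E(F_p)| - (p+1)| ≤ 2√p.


Affine points = {(0, 3), (0, 20), (3, 6), (3, 17), (4, 2), (4, 21), (6, 8), (6, 15), (9, 5), (9, 18), (11, 11), (11, 12), (12, 9), (12, 14), (14, 4), (14, 19), (15, 7), (15, 16), (17, 0), (21, 1), (21, 22), (22, 10), (22, 13)}; affine count = 23; |E(F_23)| = 24.

Discriminant check: Δ ∝ 4a³ + 27b² = 4·0³ + 27·9² = 4·0 + 27·81 ≡ 2 (mod 23). Nonzero ⇒ E is nonsingular.
For each x ∈ F_23, compute rhs = x³ + 0·x + 9 mod 23, then count y ∈ F_23 with y² ≡ rhs.
  x = 0: rhs = 9, matching y values: 3, 20 (2 points).
  x = 1: rhs = 10, matching y values: none (0 points).
  x = 2: rhs = 17, matching y values: none (0 points).
  x = 3: rhs = 13, matching y values: 6, 17 (2 points).
  x = 4: rhs = 4, matching y values: 2, 21 (2 points).
  x = 5: rhs = 19, matching y values: none (0 points).
  x = 6: rhs = 18, matching y values: 8, 15 (2 points).
  x = 7: rhs = 7, matching y values: none (0 points).
  x = 8: rhs = 15, matching y values: none (0 points).
  x = 9: rhs = 2, matching y values: 5, 18 (2 points).
  x = 10: rhs = 20, matching y values: none (0 points).
  x = 11: rhs = 6, matching y values: 11, 12 (2 points).
  x = 12: rhs = 12, matching y values: 9, 14 (2 points).
  x = 13: rhs = 21, matching y values: none (0 points).
  x = 14: rhs = 16, matching y values: 4, 19 (2 points).
  x = 15: rhs = 3, matching y values: 7, 16 (2 points).
  x = 16: rhs = 11, matching y values: none (0 points).
  x = 17: rhs = 0, matching y values: 0 (1 points).
  x = 18: rhs = 22, matching y values: none (0 points).
  x = 19: rhs = 14, matching y values: none (0 points).
  x = 20: rhs = 5, matching y values: none (0 points).
  x = 21: rhs = 1, matching y values: 1, 22 (2 points).
  x = 22: rhs = 8, matching y values: 10, 13 (2 points).
Total affine count: 23.
Full point count |E(F_23)| = 23 + 1 = 24.
Hasse bound: |24 − (23+1)| = |0| = 0 ≤ 2√23 ≈ 9.5917 ✓.


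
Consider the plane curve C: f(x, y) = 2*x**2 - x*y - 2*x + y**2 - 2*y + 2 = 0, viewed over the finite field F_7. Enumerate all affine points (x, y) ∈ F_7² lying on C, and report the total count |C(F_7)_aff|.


Affine F_7-points: {(1, 1), (1, 2), (3, 0), (3, 5), (4, 1), (4, 5), (5, 0)}; count = 7.

For each of the 49 pairs (x, y) ∈ F_7², evaluate f(x, y) mod 7. Record the zeros.
  x = 0: [0↦2, 1↦1, 2↦2, 3↦5, 4↦3, 5↦3, 6↦5]  zeros at y ∈ ∅
  x = 1: [0↦2, 1↦0, 2↦0, 3↦2, 4↦6, 5↦5, 6↦6]  zeros at y ∈ {1, 2}
  x = 2: [0↦6, 1↦3, 2↦2, 3↦3, 4↦6, 5↦4, 6↦4]  zeros at y ∈ ∅
  x = 3: [0↦0, 1↦3, 2↦1, 3↦1, 4↦3, 5↦0, 6↦6]  zeros at y ∈ {0, 5}
  x = 4: [0↦5, 1↦0, 2↦4, 3↦3, 4↦4, 5↦0, 6↦5]  zeros at y ∈ {1, 5}
  x = 5: [0↦0, 1↦1, 2↦4, 3↦2, 4↦2, 5↦4, 6↦1]  zeros at y ∈ {0}
  x = 6: [0↦6, 1↦6, 2↦1, 3↦5, 4↦4, 5↦5, 6↦1]  zeros at y ∈ ∅
Collecting zeros: affine points = {(1, 1), (1, 2), (3, 0), (3, 5), (4, 1), (4, 5), (5, 0)}.
Total count |C(F_7)_aff| = 7.


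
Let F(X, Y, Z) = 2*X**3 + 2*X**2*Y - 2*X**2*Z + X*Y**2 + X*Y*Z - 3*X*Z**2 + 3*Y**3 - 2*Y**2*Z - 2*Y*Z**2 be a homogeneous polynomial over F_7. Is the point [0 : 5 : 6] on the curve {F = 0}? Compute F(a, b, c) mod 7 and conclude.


F(0,5,6) ≡ 2 (mod 7); P is NOT on the curve.

Evaluate F(0, 5, 6) term-by-term (mod 7).
  2*X**3 ↦ 2·0·1·1 = 0
  2*X**2*Y ↦ 2·0·5·1 = 0
  -2*X**2*Z ↦ -2·0·1·6 = 0
  X*Y**2 ↦ 1·0·25·1 = 0
  X*Y*Z ↦ 1·0·5·6 = 0
  -3*X*Z**2 ↦ -3·0·1·36 = 0
  3*Y**3 ↦ 3·1·125·1 = 375
  -2*Y**2*Z ↦ -2·1·25·6 = -300
  -2*Y*Z**2 ↦ -2·1·5·36 = -360
Sum: F(0, 5, 6) = (0) + (0) + (0) + (0) + (0) + (0) + (375) + (-300) + (-360) = -285.
Reducing mod 7: -285 ≡ 2 (mod 7).
Since F(a, b, c) ≡ 2 ≠ 0 (mod 7), P does NOT lie on the curve.


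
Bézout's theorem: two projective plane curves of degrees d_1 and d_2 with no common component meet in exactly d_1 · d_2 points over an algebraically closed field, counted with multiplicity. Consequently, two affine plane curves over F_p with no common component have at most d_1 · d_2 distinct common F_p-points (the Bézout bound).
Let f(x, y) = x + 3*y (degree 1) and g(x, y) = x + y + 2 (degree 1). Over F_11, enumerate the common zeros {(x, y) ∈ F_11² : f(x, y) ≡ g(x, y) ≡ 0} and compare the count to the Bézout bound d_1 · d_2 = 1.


Common zeros: {(8, 1)}; count = 1; Bézout bound = 1.

deg(f) = 1, deg(g) = 1, so Bézout bound = 1.
Scan x ∈ F_11. For each x, list the y ∈ F_11 with f(x, y) ≡ 0 and those with g(x, y) ≡ 0 (mod 11); the common zeros in that column are the intersection.
  x = 0: f ≡ 0 at y ∈ {0}; g ≡ 0 at y ∈ {9}; common: ∅.
  x = 1: f ≡ 0 at y ∈ {7}; g ≡ 0 at y ∈ {8}; common: ∅.
  x = 2: f ≡ 0 at y ∈ {3}; g ≡ 0 at y ∈ {7}; common: ∅.
  x = 3: f ≡ 0 at y ∈ {10}; g ≡ 0 at y ∈ {6}; common: ∅.
  x = 4: f ≡ 0 at y ∈ {6}; g ≡ 0 at y ∈ {5}; common: ∅.
  x = 5: f ≡ 0 at y ∈ {2}; g ≡ 0 at y ∈ {4}; common: ∅.
  x = 6: f ≡ 0 at y ∈ {9}; g ≡ 0 at y ∈ {3}; common: ∅.
  x = 7: f ≡ 0 at y ∈ {5}; g ≡ 0 at y ∈ {2}; common: ∅.
  x = 8: f ≡ 0 at y ∈ {1}; g ≡ 0 at y ∈ {1}; common: {1}.
  x = 9: f ≡ 0 at y ∈ {8}; g ≡ 0 at y ∈ {0}; common: ∅.
  x = 10: f ≡ 0 at y ∈ {4}; g ≡ 0 at y ∈ {10}; common: ∅.
Collecting: common zeros = {(8, 1)}, so the count is 1.
Comparison with the Bézout bound: 1 ≤ 1 = deg(f)·deg(g), as expected for curves with no common component (the bound is attained).


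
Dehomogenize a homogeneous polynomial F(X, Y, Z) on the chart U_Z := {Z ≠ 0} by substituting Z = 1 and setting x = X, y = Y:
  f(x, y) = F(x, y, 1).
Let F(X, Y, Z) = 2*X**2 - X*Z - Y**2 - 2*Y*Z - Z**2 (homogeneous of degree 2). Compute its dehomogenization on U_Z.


f(x, y) = 2*x**2 - x - y**2 - 2*y - 1

On U_Z we set Z = 1. Each monomial c·X^i·Y^j·Z^k in F becomes c·x^i·y^j·1^k = c·x^i·y^j.
Substituting Z = 1: F(X, Y, 1) = 2*x**2 - x - y**2 - 2*y - 1.
Note: deg(f) ≤ deg(F) = 2; strict inequality happens when F is divisible by Z (lost terms).


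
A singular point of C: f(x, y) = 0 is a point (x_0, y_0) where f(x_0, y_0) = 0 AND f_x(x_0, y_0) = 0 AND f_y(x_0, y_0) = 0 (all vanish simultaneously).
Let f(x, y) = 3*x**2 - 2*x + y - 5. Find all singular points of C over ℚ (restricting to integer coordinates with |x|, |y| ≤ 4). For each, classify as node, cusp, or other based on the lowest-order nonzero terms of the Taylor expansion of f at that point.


No singular points in the scanned grid; C is smooth there.

Compute partial derivatives:
  f_x = 6*x - 2.
  f_y = 1.
f_y = 1 is a nonzero constant, so f_y never vanishes: no point (x, y) can satisfy f = f_x = f_y = 0. In particular no (x, y) ∈ {−4, ..., 4}² is singular; the curve is smooth.


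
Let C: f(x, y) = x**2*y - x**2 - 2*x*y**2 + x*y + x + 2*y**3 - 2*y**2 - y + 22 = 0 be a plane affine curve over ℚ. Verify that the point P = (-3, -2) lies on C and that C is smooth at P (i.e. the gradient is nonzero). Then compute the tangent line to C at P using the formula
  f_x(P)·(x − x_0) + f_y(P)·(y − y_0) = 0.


Tangent line at P: 9*x + 13*y + 53 = 0.

Step 1: f(-3, -2) = 0, so P lies on C.
Step 2: partial derivatives
  f_x(x, y) = 2*x*y - 2*x - 2*y**2 + y + 1, f_y(x, y) = x**2 - 4*x*y + x + 6*y**2 - 4*y - 1.
  f_x(P) = 9, f_y(P) = 13 (gradient nonzero, so P is smooth).
Step 3: tangent line at P: 9·(x − -3) + 13·(y − -2) = 0.
Expanding: 9*x + 13*y + 53 = 0.


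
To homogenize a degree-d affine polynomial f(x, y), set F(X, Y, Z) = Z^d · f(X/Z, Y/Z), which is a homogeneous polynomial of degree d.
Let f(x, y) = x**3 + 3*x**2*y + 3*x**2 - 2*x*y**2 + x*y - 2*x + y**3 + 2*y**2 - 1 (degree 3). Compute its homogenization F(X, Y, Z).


F(X, Y, Z) = X**3 + 3*X**2*Y + 3*X**2*Z - 2*X*Y**2 + X*Y*Z - 2*X*Z**2 + Y**3 + 2*Y**2*Z - Z**3

deg(f) = 3.
Substitute x = X/Z, y = Y/Z into f, then multiply by Z^3.
  monomial 1·x^3·y^0 ↦ 1·X^3·Y^0·Z^0.
  monomial 3·x^2·y^1 ↦ 3·X^2·Y^1·Z^0.
  monomial 3·x^2·y^0 ↦ 3·X^2·Y^0·Z^1.
  monomial -2·x^1·y^2 ↦ -2·X^1·Y^2·Z^0.
  monomial 1·x^1·y^1 ↦ 1·X^1·Y^1·Z^1.
  monomial -2·x^1·y^0 ↦ -2·X^1·Y^0·Z^2.
  monomial 1·x^0·y^3 ↦ 1·X^0·Y^3·Z^0.
  monomial 2·x^0·y^2 ↦ 2·X^0·Y^2·Z^1.
  monomial -1·x^0·y^0 ↦ -1·X^0·Y^0·Z^3.
Collecting: F(X, Y, Z) = X**3 + 3*X**2*Y + 3*X**2*Z - 2*X*Y**2 + X*Y*Z - 2*X*Z**2 + Y**3 + 2*Y**2*Z - Z**3.


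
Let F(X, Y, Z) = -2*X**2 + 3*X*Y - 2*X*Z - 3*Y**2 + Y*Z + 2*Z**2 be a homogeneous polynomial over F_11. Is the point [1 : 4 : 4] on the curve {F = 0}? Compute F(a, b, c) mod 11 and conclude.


F(1,4,4) ≡ 2 (mod 11); P is NOT on the curve.

Evaluate F(1, 4, 4) term-by-term (mod 11).
  -2*X**2 ↦ -2·1·1·1 = -2
  3*X*Y ↦ 3·1·4·1 = 12
  -2*X*Z ↦ -2·1·1·4 = -8
  -3*Y**2 ↦ -3·1·16·1 = -48
  Y*Z ↦ 1·1·4·4 = 16
  2*Z**2 ↦ 2·1·1·16 = 32
Sum: F(1, 4, 4) = (-2) + (12) + (-8) + (-48) + (16) + (32) = 2.
Reducing mod 11: 2 ≡ 2 (mod 11).
Since F(a, b, c) ≡ 2 ≠ 0 (mod 11), P does NOT lie on the curve.


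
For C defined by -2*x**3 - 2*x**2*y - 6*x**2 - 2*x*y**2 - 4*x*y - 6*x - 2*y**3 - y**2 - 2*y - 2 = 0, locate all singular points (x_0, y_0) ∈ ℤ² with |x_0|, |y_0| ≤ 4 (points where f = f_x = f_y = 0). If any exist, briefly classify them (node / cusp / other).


Singular points: {(-1, 0)}; classification: cusp.

Compute partial derivatives:
  f_x = -6*x**2 - 4*x*y - 12*x - 2*y**2 - 4*y - 6.
  f_y = -2*x**2 - 4*x*y - 4*x - 6*y**2 - 2*y - 2.
Scan x_0 ∈ {−4, ..., 4}. For each x_0, f_y(x_0, y) is a polynomial in y; find its integer roots y ∈ {−4, ..., 4}, then test f_x and f at those candidates.
  x = -4: f_y(-4, y) = -6*y**2 + 14*y - 18; no integer root y with |y| ≤ 4.
  x = -3: f_y(-3, y) = -6*y**2 + 10*y - 8; no integer root y with |y| ≤ 4.
  x = -2: f_y(-2, y) = -6*y**2 + 6*y - 2; no integer root y with |y| ≤ 4.
  x = -1: f_y(-1, y) = -6*y**2 + 2*y; vanishes at y ∈ {0}. (-1, 0): f_x = 0, f = 0 — SINGULAR.
  x = 0: f_y(0, y) = -6*y**2 - 2*y - 2; no integer root y with |y| ≤ 4.
  x = 1: f_y(1, y) = -6*y**2 - 6*y - 8; no integer root y with |y| ≤ 4.
  x = 2: f_y(2, y) = -6*y**2 - 10*y - 18; no integer root y with |y| ≤ 4.
  x = 3: f_y(3, y) = -6*y**2 - 14*y - 32; no integer root y with |y| ≤ 4.
  x = 4: f_y(4, y) = -6*y**2 - 18*y - 50; no integer root y with |y| ≤ 4.
Only singular point on the grid: (-1, 0).
Classify: substitute x = -1 + u, y = 0 + v and expand: f = -2*u**3 - 2*u**2*v - 2*u*v**2 - 2*v**3 + v**2.
No constant or linear terms (consistent with a singular point). Quadratic part: v**2. Cubic part: -2*u**3 - 2*u**2*v - 2*u*v**2 - 2*v**3.
The quadratic part v**2 is a perfect square, so there is a single (double) tangent line v = 0, i.e. y = 0. Restricting the cubic part to that line (v = 0) leaves -2*u**3 ≠ 0, so f is not divisible by v and the branch is v² ≈ 2*u**3 to lowest order — this is a cusp.
Classification: cusp.


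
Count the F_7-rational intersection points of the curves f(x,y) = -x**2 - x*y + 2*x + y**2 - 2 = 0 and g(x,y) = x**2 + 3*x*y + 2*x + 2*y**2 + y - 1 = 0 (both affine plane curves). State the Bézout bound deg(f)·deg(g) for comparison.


Common zeros: {(0, 4), (3, 2)}; count = 2; Bézout bound = 4.

deg(f) = 2, deg(g) = 2, so Bézout bound = 4.
Scan x ∈ F_7. For each x, list the y ∈ F_7 with f(x, y) ≡ 0 and those with g(x, y) ≡ 0 (mod 7); the common zeros in that column are the intersection.
  x = 0: f ≡ 0 at y ∈ {3, 4}; g ≡ 0 at y ∈ {4, 6}; common: {4}.
  x = 1: f ≡ 0 at y ∈ ∅; g ≡ 0 at y ∈ {6}; common: ∅.
  x = 2: f ≡ 0 at y ∈ ∅; g ≡ 0 at y ∈ {0}; common: ∅.
  x = 3: f ≡ 0 at y ∈ {1, 2}; g ≡ 0 at y ∈ {0, 2}; common: {2}.
  x = 4: f ≡ 0 at y ∈ {2}; g ≡ 0 at y ∈ ∅; common: ∅.
  x = 5: f ≡ 0 at y ∈ {1, 4}; g ≡ 0 at y ∈ ∅; common: ∅.
  x = 6: f ≡ 0 at y ∈ {3}; g ≡ 0 at y ∈ ∅; common: ∅.
Collecting: common zeros = {(0, 4), (3, 2)}, so the count is 2.
Comparison with the Bézout bound: 2 ≤ 4 = deg(f)·deg(g), as expected for curves with no common component (the affine F_7-count falls short of the bound because intersections may lie at infinity, over extension fields, or carry multiplicity).


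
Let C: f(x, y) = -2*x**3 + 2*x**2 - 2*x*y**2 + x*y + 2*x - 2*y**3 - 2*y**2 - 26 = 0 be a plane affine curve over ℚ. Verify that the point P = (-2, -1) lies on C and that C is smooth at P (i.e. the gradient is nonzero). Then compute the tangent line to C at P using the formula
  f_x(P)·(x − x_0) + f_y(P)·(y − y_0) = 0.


Tangent line at P: -33*x - 12*y - 78 = 0.

Step 1: f(-2, -1) = 0, so P lies on C.
Step 2: partial derivatives
  f_x(x, y) = -6*x**2 + 4*x - 2*y**2 + y + 2, f_y(x, y) = -4*x*y + x - 6*y**2 - 4*y.
  f_x(P) = -33, f_y(P) = -12 (gradient nonzero, so P is smooth).
Step 3: tangent line at P: -33·(x − -2) + -12·(y − -1) = 0.
Expanding: -33*x - 12*y - 78 = 0.


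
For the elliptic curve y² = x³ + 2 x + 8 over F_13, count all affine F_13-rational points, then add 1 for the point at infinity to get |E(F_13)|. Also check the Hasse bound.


Affine points = {(5, 0), (7, 1), (7, 12), (8, 4), (8, 9), (9, 1), (9, 12), (10, 1), (10, 12), (11, 3), (11, 10)}; affine count = 11; |E(F_13)| = 12.

Discriminant check: Δ ∝ 4a³ + 27b² = 4·2³ + 27·8² = 4·8 + 27·64 ≡ 5 (mod 13). Nonzero ⇒ E is nonsingular.
For each x ∈ F_13, compute rhs = x³ + 2·x + 8 mod 13, then count y ∈ F_13 with y² ≡ rhs.
  x = 0: rhs = 8, matching y values: none (0 points).
  x = 1: rhs = 11, matching y values: none (0 points).
  x = 2: rhs = 7, matching y values: none (0 points).
  x = 3: rhs = 2, matching y values: none (0 points).
  x = 4: rhs = 2, matching y values: none (0 points).
  x = 5: rhs = 0, matching y values: 0 (1 points).
  x = 6: rhs = 2, matching y values: none (0 points).
  x = 7: rhs = 1, matching y values: 1, 12 (2 points).
  x = 8: rhs = 3, matching y values: 4, 9 (2 points).
  x = 9: rhs = 1, matching y values: 1, 12 (2 points).
  x = 10: rhs = 1, matching y values: 1, 12 (2 points).
  x = 11: rhs = 9, matching y values: 3, 10 (2 points).
  x = 12: rhs = 5, matching y values: none (0 points).
Total affine count: 11.
Full point count |E(F_13)| = 11 + 1 = 12.
Hasse bound: |12 − (13+1)| = |-2| = 2 ≤ 2√13 ≈ 7.2111 ✓.


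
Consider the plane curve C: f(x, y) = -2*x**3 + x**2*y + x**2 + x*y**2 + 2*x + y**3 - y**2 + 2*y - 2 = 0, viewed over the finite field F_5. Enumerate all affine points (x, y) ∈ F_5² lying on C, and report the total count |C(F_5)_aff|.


Affine F_5-points: {(0, 1), (1, 3), (1, 4), (2, 0), (4, 2)}; count = 5.

For each of the 25 pairs (x, y) ∈ F_5², evaluate f(x, y) mod 5. Record the zeros.
  x = 0: [0↦3, 1↦0, 2↦1, 3↦2, 4↦4]  zeros at y ∈ {1}
  x = 1: [0↦4, 1↦3, 2↦3, 3↦0, 4↦0]  zeros at y ∈ {3, 4}
  x = 2: [0↦0, 1↦3, 2↦4, 3↦4, 4↦4]  zeros at y ∈ {0}
  x = 3: [0↦4, 1↦3, 2↦2, 3↦2, 4↦4]  zeros at y ∈ ∅
  x = 4: [0↦4, 1↦1, 2↦0, 3↦2, 4↦3]  zeros at y ∈ {2}
Collecting zeros: affine points = {(0, 1), (1, 3), (1, 4), (2, 0), (4, 2)}.
Total count |C(F_5)_aff| = 5.


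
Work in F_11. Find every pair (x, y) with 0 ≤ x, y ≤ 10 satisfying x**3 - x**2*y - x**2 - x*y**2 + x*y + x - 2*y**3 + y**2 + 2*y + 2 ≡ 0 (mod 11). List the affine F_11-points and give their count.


Affine F_11-points: {(2, 3), (3, 5), (5, 9), (6, 4), (7, 5), (7, 7), (8, 6)}; count = 7.

For each of the 121 pairs (x, y) ∈ F_11², evaluate f(x, y) mod 11. Record the zeros.
  x = 0: [0↦2, 1↦3, 2↦5, 3↦7, 4↦8, 5↦7, 6↦3, 7↦6, 8↦4, 9↦7, 10↦3]  zeros at y ∈ ∅
  x = 1: [0↦3, 1↦3, 2↦2, 3↦10, 4↦4, 5↦5, 6↦1, 7↦2, 8↦7, 9↦4, 10↦3]  zeros at y ∈ ∅
  x = 2: [0↦8, 1↦5, 2↦10, 3↦0, 4↦7, 5↦8, 6↦2, 7↦10, 8↦9, 9↦9, 10↦9]  zeros at y ∈ {3}
  x = 3: [0↦1, 1↦4, 2↦2, 3↦5, 4↦1, 5↦0, 6↦1, 7↦3, 8↦5, 9↦6, 10↦5]  zeros at y ∈ {5}
  x = 4: [0↦10, 1↦6, 2↦6, 3↦9, 4↦3, 5↦9, 6↦4, 7↦9, 8↦1, 9↦1, 10↦8]  zeros at y ∈ ∅
  x = 5: [0↦8, 1↦6, 2↦6, 3↦7, 4↦8, 5↦8, 6↦6, 7↦1, 8↦3, 9↦0, 10↦2]  zeros at y ∈ {9}
  x = 6: [0↦1, 1↦10, 2↦8, 3↦5, 4↦0, 5↦3, 6↦2, 7↦7, 8↦6, 9↦9, 10↦4]  zeros at y ∈ {4}
  x = 7: [0↦6, 1↦2, 2↦7, 3↦9, 4↦7, 5↦0, 6↦9, 7↦0, 8↦5, 9↦1, 10↦9]  zeros at y ∈ {5, 7}
  x = 8: [0↦7, 1↦10, 2↦9, 3↦3, 4↦2, 5↦5, 6↦0, 7↦8, 8↦6, 9↦4, 10↦1]  zeros at y ∈ {6}
  x = 9: [0↦10, 1↦7, 2↦9, 3↦4, 4↦2, 5↦2, 6↦3, 7↦4, 8↦4, 9↦2, 10↦8]  zeros at y ∈ ∅
  x = 10: [0↦10, 1↦10, 2↦2, 3↦7, 4↦2, 5↦8, 6↦2, 7↦5, 8↦5, 9↦1, 10↦3]  zeros at y ∈ ∅
Collecting zeros: affine points = {(2, 3), (3, 5), (5, 9), (6, 4), (7, 5), (7, 7), (8, 6)}.
Total count |C(F_11)_aff| = 7.


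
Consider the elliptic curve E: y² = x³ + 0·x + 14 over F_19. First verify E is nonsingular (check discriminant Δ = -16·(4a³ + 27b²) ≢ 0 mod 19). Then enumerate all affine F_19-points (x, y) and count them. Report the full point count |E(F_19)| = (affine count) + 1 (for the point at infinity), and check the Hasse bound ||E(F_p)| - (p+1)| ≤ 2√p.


Affine points = {(5, 5), (5, 14), (10, 8), (10, 11), (13, 8), (13, 11), (15, 8), (15, 11), (16, 5), (16, 14), (17, 5), (17, 14)}; affine count = 12; |E(F_19)| = 13.

Discriminant check: Δ ∝ 4a³ + 27b² = 4·0³ + 27·14² = 4·0 + 27·196 ≡ 10 (mod 19). Nonzero ⇒ E is nonsingular.
For each x ∈ F_19, compute rhs = x³ + 0·x + 14 mod 19, then count y ∈ F_19 with y² ≡ rhs.
  x = 0: rhs = 14, matching y values: none (0 points).
  x = 1: rhs = 15, matching y values: none (0 points).
  x = 2: rhs = 3, matching y values: none (0 points).
  x = 3: rhs = 3, matching y values: none (0 points).
  x = 4: rhs = 2, matching y values: none (0 points).
  x = 5: rhs = 6, matching y values: 5, 14 (2 points).
  x = 6: rhs = 2, matching y values: none (0 points).
  x = 7: rhs = 15, matching y values: none (0 points).
  x = 8: rhs = 13, matching y values: none (0 points).
  x = 9: rhs = 2, matching y values: none (0 points).
  x = 10: rhs = 7, matching y values: 8, 11 (2 points).
  x = 11: rhs = 15, matching y values: none (0 points).
  x = 12: rhs = 13, matching y values: none (0 points).
  x = 13: rhs = 7, matching y values: 8, 11 (2 points).
  x = 14: rhs = 3, matching y values: none (0 points).
  x = 15: rhs = 7, matching y values: 8, 11 (2 points).
  x = 16: rhs = 6, matching y values: 5, 14 (2 points).
  x = 17: rhs = 6, matching y values: 5, 14 (2 points).
  x = 18: rhs = 13, matching y values: none (0 points).
Total affine count: 12.
Full point count |E(F_19)| = 12 + 1 = 13.
Hasse bound: |13 − (19+1)| = |-7| = 7 ≤ 2√19 ≈ 8.7178 ✓.
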